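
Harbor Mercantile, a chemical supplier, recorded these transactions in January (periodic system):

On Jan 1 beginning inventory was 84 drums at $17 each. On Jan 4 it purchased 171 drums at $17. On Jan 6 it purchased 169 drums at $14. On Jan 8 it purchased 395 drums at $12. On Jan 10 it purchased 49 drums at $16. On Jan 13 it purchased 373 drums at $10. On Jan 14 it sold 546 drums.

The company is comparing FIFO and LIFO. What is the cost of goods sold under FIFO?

COGS = $8,165

FIFO COGS: 84 @ $17 + 171 @ $17 + 169 @ $14 + 122 @ $12 = $8,165
LIFO COGS: 373 @ $10 + 49 @ $16 + 124 @ $12 = $6,002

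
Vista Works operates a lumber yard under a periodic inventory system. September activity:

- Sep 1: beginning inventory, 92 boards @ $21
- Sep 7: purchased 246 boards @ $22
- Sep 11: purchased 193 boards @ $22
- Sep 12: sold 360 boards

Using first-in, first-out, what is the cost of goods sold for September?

COGS = $7,828

Sep 12, 360 sold [FIFO — oldest first]: 92 @ $21 + 246 @ $22 + 22 @ $22 = $7,828
Ending inventory: 171 @ $22 = $3,762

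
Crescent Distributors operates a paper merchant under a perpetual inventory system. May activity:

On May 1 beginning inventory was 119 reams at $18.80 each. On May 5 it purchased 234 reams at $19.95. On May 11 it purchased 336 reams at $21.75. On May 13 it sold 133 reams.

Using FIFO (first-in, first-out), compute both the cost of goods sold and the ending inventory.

COGS = $2,516.50; ending inventory = $11,697.00

May 13, 133 sold [FIFO — oldest first]: 119 @ $18.80 + 14 @ $19.95 = $2,516.50
Ending inventory: 220 @ $19.95 + 336 @ $21.75 = $11,697.00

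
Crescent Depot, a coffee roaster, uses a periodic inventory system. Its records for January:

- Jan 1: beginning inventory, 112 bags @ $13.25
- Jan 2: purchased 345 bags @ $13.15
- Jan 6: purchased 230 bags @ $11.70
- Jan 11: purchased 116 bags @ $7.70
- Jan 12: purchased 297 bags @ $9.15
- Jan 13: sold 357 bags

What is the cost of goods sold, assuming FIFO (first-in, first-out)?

Jan 13, 357 sold [FIFO — oldest first]: 112 @ $13.25 + 245 @ $13.15 = $4,705.75
Ending inventory: 100 @ $13.15 + 230 @ $11.70 + 116 @ $7.70 + 297 @ $9.15 = $7,616.75

COGS = $4,705.75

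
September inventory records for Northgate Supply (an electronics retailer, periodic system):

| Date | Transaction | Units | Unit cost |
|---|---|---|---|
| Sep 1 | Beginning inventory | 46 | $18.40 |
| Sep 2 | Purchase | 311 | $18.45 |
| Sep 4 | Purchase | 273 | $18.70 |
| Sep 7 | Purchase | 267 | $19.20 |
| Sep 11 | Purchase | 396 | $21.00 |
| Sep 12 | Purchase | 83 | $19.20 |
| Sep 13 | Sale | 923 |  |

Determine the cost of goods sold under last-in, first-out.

Sep 13, 923 sold [LIFO — newest first]: 83 @ $19.20 + 396 @ $21.00 + 267 @ $19.20 + 177 @ $18.70 = $18,345.90
Ending inventory: 46 @ $18.40 + 311 @ $18.45 + 96 @ $18.70 = $8,379.55

COGS = $18,345.90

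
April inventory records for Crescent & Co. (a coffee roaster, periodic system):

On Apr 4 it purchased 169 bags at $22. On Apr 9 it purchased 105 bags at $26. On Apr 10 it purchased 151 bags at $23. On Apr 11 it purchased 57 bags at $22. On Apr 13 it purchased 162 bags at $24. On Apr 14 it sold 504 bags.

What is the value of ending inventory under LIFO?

Ending inventory = $3,080

Apr 14, 504 sold [LIFO — newest first]: 162 @ $24 + 57 @ $22 + 151 @ $23 + 105 @ $26 + 29 @ $22 = $11,983
Ending inventory: 140 @ $22 = $3,080
Check: goods available $15,063 = COGS $11,983 + ending $3,080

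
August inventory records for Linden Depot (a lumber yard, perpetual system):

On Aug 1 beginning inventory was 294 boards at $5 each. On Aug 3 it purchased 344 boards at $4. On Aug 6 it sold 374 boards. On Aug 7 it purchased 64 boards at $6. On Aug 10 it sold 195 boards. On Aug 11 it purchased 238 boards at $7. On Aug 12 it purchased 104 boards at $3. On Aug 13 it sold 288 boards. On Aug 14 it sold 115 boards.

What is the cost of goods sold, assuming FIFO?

COGS = $4,992

Aug 6, 374 sold [FIFO — oldest first]: 294 @ $5 + 80 @ $4 = $1,790
Aug 10, 195 sold [FIFO — oldest first]: 195 @ $4 = $780
Aug 13, 288 sold [FIFO — oldest first]: 69 @ $4 + 64 @ $6 + 155 @ $7 = $1,745
Aug 14, 115 sold [FIFO — oldest first]: 83 @ $7 + 32 @ $3 = $677
Total COGS = $1,790 + $780 + $1,745 + $677 = $4,992
Ending inventory: 72 @ $3 = $216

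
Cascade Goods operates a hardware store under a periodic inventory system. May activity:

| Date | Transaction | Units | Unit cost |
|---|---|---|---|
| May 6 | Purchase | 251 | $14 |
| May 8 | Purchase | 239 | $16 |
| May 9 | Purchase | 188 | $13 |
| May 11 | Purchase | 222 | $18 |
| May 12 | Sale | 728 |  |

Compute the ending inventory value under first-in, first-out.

May 12, 728 sold [FIFO — oldest first]: 251 @ $14 + 239 @ $16 + 188 @ $13 + 50 @ $18 = $10,682
Ending inventory: 172 @ $18 = $3,096

Ending inventory = $3,096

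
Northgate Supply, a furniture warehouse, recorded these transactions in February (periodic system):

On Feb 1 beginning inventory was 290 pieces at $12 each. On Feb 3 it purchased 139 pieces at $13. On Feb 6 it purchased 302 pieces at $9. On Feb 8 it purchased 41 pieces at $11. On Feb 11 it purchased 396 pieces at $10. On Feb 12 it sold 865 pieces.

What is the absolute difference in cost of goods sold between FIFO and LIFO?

$619

FIFO COGS: 290 @ $12 + 139 @ $13 + 302 @ $9 + 41 @ $11 + 93 @ $10 = $9,386
LIFO COGS: 396 @ $10 + 41 @ $11 + 302 @ $9 + 126 @ $13 = $8,767
Difference = |$9,386 − $8,767| = $619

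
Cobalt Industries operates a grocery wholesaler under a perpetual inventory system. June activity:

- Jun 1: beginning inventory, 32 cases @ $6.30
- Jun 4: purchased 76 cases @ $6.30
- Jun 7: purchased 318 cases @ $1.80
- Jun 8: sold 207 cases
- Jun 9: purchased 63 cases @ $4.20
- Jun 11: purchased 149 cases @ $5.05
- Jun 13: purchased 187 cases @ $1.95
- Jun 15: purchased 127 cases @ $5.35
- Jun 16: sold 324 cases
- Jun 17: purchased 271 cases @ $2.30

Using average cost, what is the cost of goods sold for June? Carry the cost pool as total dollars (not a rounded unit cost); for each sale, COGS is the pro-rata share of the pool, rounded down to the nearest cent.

After Jun 1: 32 on hand, pool $201.60 (≈ $6.3000 each)
After Jun 4: 108 on hand, pool $680.40 (≈ $6.3000 each)
After Jun 7: 426 on hand, pool $1,252.80 (≈ $2.9408 each)
Jun 8, sell 207: 207/426 × $1,252.80 → $608.75
After Jun 9: 282 on hand, pool $908.65 (≈ $3.2222 each)
After Jun 11: 431 on hand, pool $1,661.10 (≈ $3.8541 each)
After Jun 13: 618 on hand, pool $2,025.75 (≈ $3.2779 each)
After Jun 15: 745 on hand, pool $2,705.20 (≈ $3.6311 each)
Jun 16, sell 324: 324/745 × $2,705.20 → $1,176.48
After Jun 17: 692 on hand, pool $2,152.02 (≈ $3.1099 each)
Total COGS = $608.75 + $1,176.48 = $1,785.23
Ending inventory (cost pool remaining) = $2,152.02
Check: goods available $3,937.25 = COGS $1,785.23 + ending $2,152.02

COGS = $1,785.23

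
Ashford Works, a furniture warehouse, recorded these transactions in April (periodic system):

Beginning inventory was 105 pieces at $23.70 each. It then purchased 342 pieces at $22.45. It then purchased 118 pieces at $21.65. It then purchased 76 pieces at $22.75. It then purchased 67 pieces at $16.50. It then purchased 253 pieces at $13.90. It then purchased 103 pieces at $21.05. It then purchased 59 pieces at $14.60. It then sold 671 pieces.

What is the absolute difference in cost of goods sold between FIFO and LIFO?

$3,117.90

FIFO COGS: 105 @ $23.70 + 342 @ $22.45 + 118 @ $21.65 + 76 @ $22.75 + 30 @ $16.50 = $14,945.10
LIFO COGS: 59 @ $14.60 + 103 @ $21.05 + 253 @ $13.90 + 67 @ $16.50 + 76 @ $22.75 + 113 @ $21.65 = $11,827.20
Difference = |$14,945.10 − $11,827.20| = $3,117.90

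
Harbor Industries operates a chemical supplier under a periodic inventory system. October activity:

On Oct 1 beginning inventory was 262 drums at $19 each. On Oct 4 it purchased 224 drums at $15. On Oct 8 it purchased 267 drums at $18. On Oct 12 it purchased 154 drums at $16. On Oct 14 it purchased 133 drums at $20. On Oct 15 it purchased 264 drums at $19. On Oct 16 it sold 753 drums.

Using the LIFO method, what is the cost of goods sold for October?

Oct 16, 753 sold [LIFO — newest first]: 264 @ $19 + 133 @ $20 + 154 @ $16 + 202 @ $18 = $13,776
Ending inventory: 262 @ $19 + 224 @ $15 + 65 @ $18 = $9,508

COGS = $13,776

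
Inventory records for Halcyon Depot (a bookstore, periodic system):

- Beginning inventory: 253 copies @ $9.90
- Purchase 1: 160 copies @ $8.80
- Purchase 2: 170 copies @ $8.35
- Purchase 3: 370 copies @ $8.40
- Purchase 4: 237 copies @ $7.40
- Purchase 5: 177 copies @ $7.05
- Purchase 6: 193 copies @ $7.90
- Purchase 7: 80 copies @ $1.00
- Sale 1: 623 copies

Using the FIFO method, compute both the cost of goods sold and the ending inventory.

COGS = $5,668.20; ending inventory = $7,378.35

Sale 1 (623) [FIFO — oldest first]: 253 @ $9.90 + 160 @ $8.80 + 170 @ $8.35 + 40 @ $8.40 = $5,668.20
Ending inventory: 330 @ $8.40 + 237 @ $7.40 + 177 @ $7.05 + 193 @ $7.90 + 80 @ $1.00 = $7,378.35
Check: goods available $13,046.55 = COGS $5,668.20 + ending $7,378.35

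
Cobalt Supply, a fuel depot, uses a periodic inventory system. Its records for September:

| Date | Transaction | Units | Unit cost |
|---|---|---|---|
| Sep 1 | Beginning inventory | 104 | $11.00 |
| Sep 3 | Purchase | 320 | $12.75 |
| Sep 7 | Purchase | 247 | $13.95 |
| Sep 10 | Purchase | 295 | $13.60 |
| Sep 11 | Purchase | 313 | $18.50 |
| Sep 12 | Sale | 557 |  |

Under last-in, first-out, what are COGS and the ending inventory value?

Sep 12, 557 sold [LIFO — newest first]: 313 @ $18.50 + 244 @ $13.60 = $9,108.90
Ending inventory: 104 @ $11.00 + 320 @ $12.75 + 247 @ $13.95 + 51 @ $13.60 = $9,363.25

COGS = $9,108.90; ending inventory = $9,363.25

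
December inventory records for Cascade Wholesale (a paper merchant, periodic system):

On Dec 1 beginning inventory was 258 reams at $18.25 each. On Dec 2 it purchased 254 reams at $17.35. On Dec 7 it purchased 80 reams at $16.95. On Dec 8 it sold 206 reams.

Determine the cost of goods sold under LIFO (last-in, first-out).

COGS = $3,542.10

Dec 8, 206 sold [LIFO — newest first]: 80 @ $16.95 + 126 @ $17.35 = $3,542.10
Ending inventory: 258 @ $18.25 + 128 @ $17.35 = $6,929.30
Check: goods available $10,471.40 = COGS $3,542.10 + ending $6,929.30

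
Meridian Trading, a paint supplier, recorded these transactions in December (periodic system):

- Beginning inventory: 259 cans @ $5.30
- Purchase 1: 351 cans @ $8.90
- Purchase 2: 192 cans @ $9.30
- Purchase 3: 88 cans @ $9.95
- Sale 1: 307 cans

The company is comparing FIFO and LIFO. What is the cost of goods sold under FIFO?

FIFO COGS: 259 @ $5.30 + 48 @ $8.90 = $1,799.90
LIFO COGS: 88 @ $9.95 + 192 @ $9.30 + 27 @ $8.90 = $2,901.50

COGS = $1,799.90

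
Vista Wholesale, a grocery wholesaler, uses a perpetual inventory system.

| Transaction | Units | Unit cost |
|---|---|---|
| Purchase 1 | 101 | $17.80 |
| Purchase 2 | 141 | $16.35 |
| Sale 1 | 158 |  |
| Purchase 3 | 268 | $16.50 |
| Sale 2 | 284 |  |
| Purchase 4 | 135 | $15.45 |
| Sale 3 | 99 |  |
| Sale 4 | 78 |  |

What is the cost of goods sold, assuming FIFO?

Sale 1 (158) [FIFO — oldest first]: 101 @ $17.80 + 57 @ $16.35 = $2,729.75
Sale 2 (284) [FIFO — oldest first]: 84 @ $16.35 + 200 @ $16.50 = $4,673.40
Sale 3 (99) [FIFO — oldest first]: 68 @ $16.50 + 31 @ $15.45 = $1,600.95
Sale 4 (78) [FIFO — oldest first]: 78 @ $15.45 = $1,205.10
Total COGS = $2,729.75 + $4,673.40 + $1,600.95 + $1,205.10 = $10,209.20
Ending inventory: 26 @ $15.45 = $401.70

COGS = $10,209.20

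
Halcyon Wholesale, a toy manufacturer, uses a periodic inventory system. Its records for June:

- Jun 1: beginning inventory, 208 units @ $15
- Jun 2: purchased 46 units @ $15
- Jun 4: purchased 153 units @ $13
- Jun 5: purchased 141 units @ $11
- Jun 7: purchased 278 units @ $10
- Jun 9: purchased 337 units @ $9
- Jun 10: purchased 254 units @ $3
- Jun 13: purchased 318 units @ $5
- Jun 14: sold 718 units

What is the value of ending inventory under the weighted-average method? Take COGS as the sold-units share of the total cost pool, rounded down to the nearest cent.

Jun 14, sell 718: 718/1735 × $15,515.00 → $6,420.61
Ending inventory (cost pool remaining) = $9,094.39
Check: goods available $15,515.00 = COGS $6,420.61 + ending $9,094.39

Ending inventory = $9,094.39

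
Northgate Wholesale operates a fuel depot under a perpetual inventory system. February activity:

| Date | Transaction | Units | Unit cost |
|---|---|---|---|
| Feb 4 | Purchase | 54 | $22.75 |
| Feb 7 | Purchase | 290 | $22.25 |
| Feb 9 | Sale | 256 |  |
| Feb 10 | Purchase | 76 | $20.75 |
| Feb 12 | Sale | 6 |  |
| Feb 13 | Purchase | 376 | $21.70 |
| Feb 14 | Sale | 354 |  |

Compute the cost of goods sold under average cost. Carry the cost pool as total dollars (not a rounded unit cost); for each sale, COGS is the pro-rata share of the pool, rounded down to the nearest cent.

After Feb 4: 54 on hand, pool $1,228.50 (≈ $22.7500 each)
After Feb 7: 344 on hand, pool $7,681.00 (≈ $22.3285 each)
Feb 9, sell 256: 256/344 × $7,681.00 → $5,716.09
After Feb 10: 164 on hand, pool $3,541.91 (≈ $21.5970 each)
Feb 12, sell 6: 6/164 × $3,541.91 → $129.58
After Feb 13: 534 on hand, pool $11,571.53 (≈ $21.6695 each)
Feb 14, sell 354: 354/534 × $11,571.53 → $7,671.01
Total COGS = $5,716.09 + $129.58 + $7,671.01 = $13,516.68
Ending inventory (cost pool remaining) = $3,900.52

COGS = $13,516.68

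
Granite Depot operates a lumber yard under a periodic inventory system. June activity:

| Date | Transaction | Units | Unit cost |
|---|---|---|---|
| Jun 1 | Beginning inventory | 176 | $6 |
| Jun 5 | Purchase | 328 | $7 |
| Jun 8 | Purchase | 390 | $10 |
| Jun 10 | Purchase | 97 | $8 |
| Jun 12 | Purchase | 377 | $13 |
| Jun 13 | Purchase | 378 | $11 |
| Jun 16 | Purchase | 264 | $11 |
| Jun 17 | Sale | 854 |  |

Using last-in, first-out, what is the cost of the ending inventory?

Jun 17, 854 sold [LIFO — newest first]: 264 @ $11 + 378 @ $11 + 212 @ $13 = $9,818
Ending inventory: 176 @ $6 + 328 @ $7 + 390 @ $10 + 97 @ $8 + 165 @ $13 = $10,173
Check: goods available $19,991 = COGS $9,818 + ending $10,173

Ending inventory = $10,173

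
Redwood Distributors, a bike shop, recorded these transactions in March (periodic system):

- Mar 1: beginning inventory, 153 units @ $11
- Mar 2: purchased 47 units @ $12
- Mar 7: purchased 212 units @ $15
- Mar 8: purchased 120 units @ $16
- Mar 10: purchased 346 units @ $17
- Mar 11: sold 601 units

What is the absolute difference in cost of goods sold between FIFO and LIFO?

$1,307

FIFO COGS: 153 @ $11 + 47 @ $12 + 212 @ $15 + 120 @ $16 + 69 @ $17 = $8,520
LIFO COGS: 346 @ $17 + 120 @ $16 + 135 @ $15 = $9,827
Difference = |$8,520 − $9,827| = $1,307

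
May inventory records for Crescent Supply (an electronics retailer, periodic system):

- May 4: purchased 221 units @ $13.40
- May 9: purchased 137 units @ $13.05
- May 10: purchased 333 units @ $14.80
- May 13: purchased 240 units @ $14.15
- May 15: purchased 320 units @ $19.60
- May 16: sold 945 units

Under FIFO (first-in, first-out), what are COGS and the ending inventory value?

COGS = $13,348.05; ending inventory = $5,997.60

May 16, 945 sold [FIFO — oldest first]: 221 @ $13.40 + 137 @ $13.05 + 333 @ $14.80 + 240 @ $14.15 + 14 @ $19.60 = $13,348.05
Ending inventory: 306 @ $19.60 = $5,997.60
Check: goods available $19,345.65 = COGS $13,348.05 + ending $5,997.60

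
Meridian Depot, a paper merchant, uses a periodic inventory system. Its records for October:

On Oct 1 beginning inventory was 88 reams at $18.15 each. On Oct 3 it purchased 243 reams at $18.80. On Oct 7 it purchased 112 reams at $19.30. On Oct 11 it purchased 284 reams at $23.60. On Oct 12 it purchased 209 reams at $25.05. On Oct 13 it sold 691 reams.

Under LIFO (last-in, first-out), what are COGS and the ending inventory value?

COGS = $15,716.25; ending inventory = $4,548.80

Oct 13, 691 sold [LIFO — newest first]: 209 @ $25.05 + 284 @ $23.60 + 112 @ $19.30 + 86 @ $18.80 = $15,716.25
Ending inventory: 88 @ $18.15 + 157 @ $18.80 = $4,548.80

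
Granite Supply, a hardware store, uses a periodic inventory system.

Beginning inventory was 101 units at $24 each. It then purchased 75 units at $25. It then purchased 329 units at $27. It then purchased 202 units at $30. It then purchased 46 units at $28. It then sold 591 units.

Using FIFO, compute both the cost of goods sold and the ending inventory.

Sale 1 (591) [FIFO — oldest first]: 101 @ $24 + 75 @ $25 + 329 @ $27 + 86 @ $30 = $15,762
Ending inventory: 116 @ $30 + 46 @ $28 = $4,768

COGS = $15,762; ending inventory = $4,768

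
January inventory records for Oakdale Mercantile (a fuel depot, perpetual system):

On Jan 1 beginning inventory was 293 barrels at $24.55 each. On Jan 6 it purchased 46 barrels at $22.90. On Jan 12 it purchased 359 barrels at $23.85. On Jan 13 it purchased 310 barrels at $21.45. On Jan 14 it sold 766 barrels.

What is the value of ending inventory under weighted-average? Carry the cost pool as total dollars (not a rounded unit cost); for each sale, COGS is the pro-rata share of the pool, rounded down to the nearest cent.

Ending inventory = $5,631.83

After Jan 1: 293 on hand, pool $7,193.15 (≈ $24.5500 each)
After Jan 6: 339 on hand, pool $8,246.55 (≈ $24.3261 each)
After Jan 12: 698 on hand, pool $16,808.70 (≈ $24.0812 each)
After Jan 13: 1008 on hand, pool $23,458.20 (≈ $23.2720 each)
Jan 14, sell 766: 766/1008 × $23,458.20 → $17,826.37
Ending inventory (cost pool remaining) = $5,631.83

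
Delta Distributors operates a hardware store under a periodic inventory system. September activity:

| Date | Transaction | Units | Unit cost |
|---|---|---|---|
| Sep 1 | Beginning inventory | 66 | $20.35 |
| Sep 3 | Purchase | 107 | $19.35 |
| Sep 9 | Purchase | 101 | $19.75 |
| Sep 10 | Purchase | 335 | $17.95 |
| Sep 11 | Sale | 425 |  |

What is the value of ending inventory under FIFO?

Ending inventory = $3,302.80

Sep 11, 425 sold [FIFO — oldest first]: 66 @ $20.35 + 107 @ $19.35 + 101 @ $19.75 + 151 @ $17.95 = $8,118.75
Ending inventory: 184 @ $17.95 = $3,302.80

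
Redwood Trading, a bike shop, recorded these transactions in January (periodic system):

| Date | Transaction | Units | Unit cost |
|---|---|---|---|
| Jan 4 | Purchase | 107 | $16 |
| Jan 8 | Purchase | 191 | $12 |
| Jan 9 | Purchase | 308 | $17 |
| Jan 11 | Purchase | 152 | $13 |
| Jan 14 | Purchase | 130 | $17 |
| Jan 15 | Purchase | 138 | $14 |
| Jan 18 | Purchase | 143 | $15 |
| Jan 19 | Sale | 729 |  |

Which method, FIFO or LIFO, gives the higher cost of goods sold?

LIFO

FIFO COGS: 107 @ $16 + 191 @ $12 + 308 @ $17 + 123 @ $13 = $10,839
LIFO COGS: 143 @ $15 + 138 @ $14 + 130 @ $17 + 152 @ $13 + 166 @ $17 = $11,085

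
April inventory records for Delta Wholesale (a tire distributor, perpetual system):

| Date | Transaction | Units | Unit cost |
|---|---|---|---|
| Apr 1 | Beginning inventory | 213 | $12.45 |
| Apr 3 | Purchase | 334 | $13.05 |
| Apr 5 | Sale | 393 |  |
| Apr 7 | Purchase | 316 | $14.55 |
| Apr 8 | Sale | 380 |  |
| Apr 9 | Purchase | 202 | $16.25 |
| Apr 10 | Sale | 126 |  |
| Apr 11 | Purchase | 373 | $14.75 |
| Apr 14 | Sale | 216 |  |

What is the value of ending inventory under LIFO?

Ending inventory = $4,671.25

Apr 5, 393 sold [LIFO — newest first]: 334 @ $13.05 + 59 @ $12.45 = $5,093.25
Apr 8, 380 sold [LIFO — newest first]: 316 @ $14.55 + 64 @ $12.45 = $5,394.60
Apr 10, 126 sold [LIFO — newest first]: 126 @ $16.25 = $2,047.50
Apr 14, 216 sold [LIFO — newest first]: 216 @ $14.75 = $3,186.00
Total COGS = $5,093.25 + $5,394.60 + $2,047.50 + $3,186.00 = $15,721.35
Ending inventory: 90 @ $12.45 + 76 @ $16.25 + 157 @ $14.75 = $4,671.25
Check: goods available $20,392.60 = COGS $15,721.35 + ending $4,671.25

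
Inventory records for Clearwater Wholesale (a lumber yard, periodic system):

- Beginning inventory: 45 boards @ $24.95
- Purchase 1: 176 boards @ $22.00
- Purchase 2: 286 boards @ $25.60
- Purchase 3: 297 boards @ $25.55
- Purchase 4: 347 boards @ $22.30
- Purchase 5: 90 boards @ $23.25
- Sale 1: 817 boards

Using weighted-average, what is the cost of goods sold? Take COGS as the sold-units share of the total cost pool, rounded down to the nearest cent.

COGS = $19,575.93

Sale 1, sell 817: 817/1241 × $29,735.30 → $19,575.93
Ending inventory (cost pool remaining) = $10,159.37
Check: goods available $29,735.30 = COGS $19,575.93 + ending $10,159.37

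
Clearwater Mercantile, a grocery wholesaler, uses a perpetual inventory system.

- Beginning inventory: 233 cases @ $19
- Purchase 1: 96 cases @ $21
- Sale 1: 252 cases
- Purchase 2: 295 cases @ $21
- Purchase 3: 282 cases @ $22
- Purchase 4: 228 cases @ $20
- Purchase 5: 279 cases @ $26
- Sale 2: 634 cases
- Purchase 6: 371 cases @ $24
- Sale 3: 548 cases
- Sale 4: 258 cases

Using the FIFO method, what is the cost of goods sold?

COGS = $37,352

Sale 1 (252) [FIFO — oldest first]: 233 @ $19 + 19 @ $21 = $4,826
Sale 2 (634) [FIFO — oldest first]: 77 @ $21 + 295 @ $21 + 262 @ $22 = $13,576
Sale 3 (548) [FIFO — oldest first]: 20 @ $22 + 228 @ $20 + 279 @ $26 + 21 @ $24 = $12,758
Sale 4 (258) [FIFO — oldest first]: 258 @ $24 = $6,192
Total COGS = $4,826 + $13,576 + $12,758 + $6,192 = $37,352
Ending inventory: 92 @ $24 = $2,208
Check: goods available $39,560 = COGS $37,352 + ending $2,208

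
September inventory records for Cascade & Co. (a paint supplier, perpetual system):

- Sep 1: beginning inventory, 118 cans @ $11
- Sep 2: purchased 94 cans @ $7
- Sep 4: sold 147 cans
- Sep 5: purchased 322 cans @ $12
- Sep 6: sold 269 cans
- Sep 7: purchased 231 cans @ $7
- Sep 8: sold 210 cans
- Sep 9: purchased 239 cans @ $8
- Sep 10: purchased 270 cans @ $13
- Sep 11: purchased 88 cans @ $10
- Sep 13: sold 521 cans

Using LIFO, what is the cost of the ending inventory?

Ending inventory = $2,106

Sep 4, 147 sold [LIFO — newest first]: 94 @ $7 + 53 @ $11 = $1,241
Sep 6, 269 sold [LIFO — newest first]: 269 @ $12 = $3,228
Sep 8, 210 sold [LIFO — newest first]: 210 @ $7 = $1,470
Sep 13, 521 sold [LIFO — newest first]: 88 @ $10 + 270 @ $13 + 163 @ $8 = $5,694
Total COGS = $1,241 + $3,228 + $1,470 + $5,694 = $11,633
Ending inventory: 65 @ $11 + 53 @ $12 + 21 @ $7 + 76 @ $8 = $2,106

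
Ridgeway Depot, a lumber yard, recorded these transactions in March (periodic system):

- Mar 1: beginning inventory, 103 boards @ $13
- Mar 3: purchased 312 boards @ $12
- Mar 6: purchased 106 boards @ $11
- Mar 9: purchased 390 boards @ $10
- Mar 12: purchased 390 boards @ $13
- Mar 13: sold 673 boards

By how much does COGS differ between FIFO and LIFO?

$131

FIFO COGS: 103 @ $13 + 312 @ $12 + 106 @ $11 + 152 @ $10 = $7,769
LIFO COGS: 390 @ $13 + 283 @ $10 = $7,900
Difference = |$7,769 − $7,900| = $131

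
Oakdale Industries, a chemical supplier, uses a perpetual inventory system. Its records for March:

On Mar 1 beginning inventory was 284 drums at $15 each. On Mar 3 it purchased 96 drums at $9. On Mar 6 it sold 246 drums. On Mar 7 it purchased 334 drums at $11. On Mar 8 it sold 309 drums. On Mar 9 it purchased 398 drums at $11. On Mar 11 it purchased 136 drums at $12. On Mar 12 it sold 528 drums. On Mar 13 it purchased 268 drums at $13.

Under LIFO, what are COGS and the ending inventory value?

COGS = $12,457; ending inventory = $5,835

Mar 6, 246 sold [LIFO — newest first]: 96 @ $9 + 150 @ $15 = $3,114
Mar 8, 309 sold [LIFO — newest first]: 309 @ $11 = $3,399
Mar 12, 528 sold [LIFO — newest first]: 136 @ $12 + 392 @ $11 = $5,944
Total COGS = $3,114 + $3,399 + $5,944 = $12,457
Ending inventory: 134 @ $15 + 25 @ $11 + 6 @ $11 + 268 @ $13 = $5,835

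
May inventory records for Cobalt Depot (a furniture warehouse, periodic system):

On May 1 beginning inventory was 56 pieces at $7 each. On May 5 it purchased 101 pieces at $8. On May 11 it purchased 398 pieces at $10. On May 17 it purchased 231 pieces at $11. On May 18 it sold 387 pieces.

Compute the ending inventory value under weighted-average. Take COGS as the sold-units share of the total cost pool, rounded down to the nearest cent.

May 18, sell 387: 387/786 × $7,721.00 → $3,801.56
Ending inventory (cost pool remaining) = $3,919.44

Ending inventory = $3,919.44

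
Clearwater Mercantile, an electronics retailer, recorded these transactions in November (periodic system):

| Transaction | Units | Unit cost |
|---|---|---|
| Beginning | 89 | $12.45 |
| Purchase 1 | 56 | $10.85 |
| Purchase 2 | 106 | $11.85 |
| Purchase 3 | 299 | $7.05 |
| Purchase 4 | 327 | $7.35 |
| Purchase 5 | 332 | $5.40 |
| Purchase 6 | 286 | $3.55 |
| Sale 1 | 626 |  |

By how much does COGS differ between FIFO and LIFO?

$2,771.40

FIFO COGS: 89 @ $12.45 + 56 @ $10.85 + 106 @ $11.85 + 299 @ $7.05 + 76 @ $7.35 = $5,638.30
LIFO COGS: 286 @ $3.55 + 332 @ $5.40 + 8 @ $7.35 = $2,866.90
Difference = |$5,638.30 − $2,866.90| = $2,771.40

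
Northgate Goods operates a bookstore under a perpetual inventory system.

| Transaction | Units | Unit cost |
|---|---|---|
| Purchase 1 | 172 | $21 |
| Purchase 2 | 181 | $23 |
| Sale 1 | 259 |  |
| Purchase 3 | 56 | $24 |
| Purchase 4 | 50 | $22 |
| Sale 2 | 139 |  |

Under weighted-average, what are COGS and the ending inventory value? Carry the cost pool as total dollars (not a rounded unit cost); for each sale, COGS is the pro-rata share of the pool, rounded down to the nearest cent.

After Purchase 1: 172 on hand, pool $3,612.00 (≈ $21.0000 each)
After Purchase 2: 353 on hand, pool $7,775.00 (≈ $22.0255 each)
Sale 1, sell 259: 259/353 × $7,775.00 → $5,704.60
After Purchase 3: 150 on hand, pool $3,414.40 (≈ $22.7627 each)
After Purchase 4: 200 on hand, pool $4,514.40 (≈ $22.5720 each)
Sale 2, sell 139: 139/200 × $4,514.40 → $3,137.50
Total COGS = $5,704.60 + $3,137.50 = $8,842.10
Ending inventory (cost pool remaining) = $1,376.90

COGS = $8,842.10; ending inventory = $1,376.90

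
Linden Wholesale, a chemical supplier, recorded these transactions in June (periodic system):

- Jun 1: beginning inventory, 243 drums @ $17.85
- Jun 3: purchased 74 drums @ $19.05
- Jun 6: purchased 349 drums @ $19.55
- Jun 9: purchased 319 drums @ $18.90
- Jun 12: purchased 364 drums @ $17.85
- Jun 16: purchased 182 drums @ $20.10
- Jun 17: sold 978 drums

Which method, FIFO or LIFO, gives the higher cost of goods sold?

FIFO

FIFO COGS: 243 @ $17.85 + 74 @ $19.05 + 349 @ $19.55 + 312 @ $18.90 = $18,467.00
LIFO COGS: 182 @ $20.10 + 364 @ $17.85 + 319 @ $18.90 + 113 @ $19.55 = $18,393.85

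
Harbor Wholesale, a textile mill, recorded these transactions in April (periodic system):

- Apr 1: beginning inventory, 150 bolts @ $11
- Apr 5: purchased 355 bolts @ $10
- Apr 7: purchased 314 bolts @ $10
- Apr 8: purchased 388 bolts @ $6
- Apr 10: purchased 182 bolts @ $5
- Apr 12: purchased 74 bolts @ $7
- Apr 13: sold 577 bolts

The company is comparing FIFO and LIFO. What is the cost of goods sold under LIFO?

FIFO COGS: 150 @ $11 + 355 @ $10 + 72 @ $10 = $5,920
LIFO COGS: 74 @ $7 + 182 @ $5 + 321 @ $6 = $3,354

COGS = $3,354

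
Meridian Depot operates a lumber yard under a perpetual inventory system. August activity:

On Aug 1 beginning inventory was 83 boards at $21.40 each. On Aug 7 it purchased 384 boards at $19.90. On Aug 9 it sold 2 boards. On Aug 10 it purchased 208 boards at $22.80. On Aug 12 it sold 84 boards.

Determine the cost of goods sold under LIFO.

COGS = $1,955.00

Aug 9, 2 sold [LIFO — newest first]: 2 @ $19.90 = $39.80
Aug 12, 84 sold [LIFO — newest first]: 84 @ $22.80 = $1,915.20
Total COGS = $39.80 + $1,915.20 = $1,955.00
Ending inventory: 83 @ $21.40 + 382 @ $19.90 + 124 @ $22.80 = $12,205.20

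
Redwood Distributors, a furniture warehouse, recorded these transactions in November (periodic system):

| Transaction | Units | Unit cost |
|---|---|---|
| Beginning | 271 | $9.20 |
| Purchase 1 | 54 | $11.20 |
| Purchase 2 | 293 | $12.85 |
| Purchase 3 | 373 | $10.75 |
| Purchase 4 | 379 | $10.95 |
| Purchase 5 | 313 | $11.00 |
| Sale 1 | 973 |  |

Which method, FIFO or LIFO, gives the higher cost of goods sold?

FIFO

FIFO COGS: 271 @ $9.20 + 54 @ $11.20 + 293 @ $12.85 + 355 @ $10.75 = $10,679.30
LIFO COGS: 313 @ $11.00 + 379 @ $10.95 + 281 @ $10.75 = $10,613.80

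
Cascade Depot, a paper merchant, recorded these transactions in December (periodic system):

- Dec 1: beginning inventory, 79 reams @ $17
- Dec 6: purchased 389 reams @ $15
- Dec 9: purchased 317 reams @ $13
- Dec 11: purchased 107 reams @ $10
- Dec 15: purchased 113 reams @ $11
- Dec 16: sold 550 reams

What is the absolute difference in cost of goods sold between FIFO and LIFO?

$1,615

FIFO COGS: 79 @ $17 + 389 @ $15 + 82 @ $13 = $8,244
LIFO COGS: 113 @ $11 + 107 @ $10 + 317 @ $13 + 13 @ $15 = $6,629
Difference = |$8,244 − $6,629| = $1,615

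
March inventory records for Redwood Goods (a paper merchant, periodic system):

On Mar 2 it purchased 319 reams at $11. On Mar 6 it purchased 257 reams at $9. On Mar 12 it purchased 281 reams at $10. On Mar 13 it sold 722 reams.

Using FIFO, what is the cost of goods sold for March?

COGS = $7,282

Mar 13, 722 sold [FIFO — oldest first]: 319 @ $11 + 257 @ $9 + 146 @ $10 = $7,282
Ending inventory: 135 @ $10 = $1,350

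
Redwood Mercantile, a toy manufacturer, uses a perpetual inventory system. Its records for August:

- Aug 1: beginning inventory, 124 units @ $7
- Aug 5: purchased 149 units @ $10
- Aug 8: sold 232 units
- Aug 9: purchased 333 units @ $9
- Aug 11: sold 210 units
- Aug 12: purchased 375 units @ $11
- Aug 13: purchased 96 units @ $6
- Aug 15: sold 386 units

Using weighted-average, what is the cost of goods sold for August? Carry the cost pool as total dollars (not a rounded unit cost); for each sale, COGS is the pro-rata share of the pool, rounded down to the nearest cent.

After Aug 1: 124 on hand, pool $868.00 (≈ $7.0000 each)
After Aug 5: 273 on hand, pool $2,358.00 (≈ $8.6374 each)
Aug 8, sell 232: 232/273 × $2,358.00 → $2,003.86
After Aug 9: 374 on hand, pool $3,351.14 (≈ $8.9603 each)
Aug 11, sell 210: 210/374 × $3,351.14 → $1,881.65
After Aug 12: 539 on hand, pool $5,594.49 (≈ $10.3794 each)
After Aug 13: 635 on hand, pool $6,170.49 (≈ $9.7173 each)
Aug 15, sell 386: 386/635 × $6,170.49 → $3,750.88
Total COGS = $2,003.86 + $1,881.65 + $3,750.88 = $7,636.39
Ending inventory (cost pool remaining) = $2,419.61

COGS = $7,636.39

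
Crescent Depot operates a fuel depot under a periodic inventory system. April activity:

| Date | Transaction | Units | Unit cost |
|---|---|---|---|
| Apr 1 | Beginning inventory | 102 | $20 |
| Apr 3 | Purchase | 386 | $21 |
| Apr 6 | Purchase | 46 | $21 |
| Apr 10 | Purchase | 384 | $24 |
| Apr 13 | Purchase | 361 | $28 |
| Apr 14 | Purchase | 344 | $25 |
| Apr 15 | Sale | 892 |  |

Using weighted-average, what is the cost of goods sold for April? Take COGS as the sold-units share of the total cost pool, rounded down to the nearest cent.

COGS = $21,454.16

Apr 15, sell 892: 892/1623 × $39,036.00 → $21,454.16
Ending inventory (cost pool remaining) = $17,581.84
Check: goods available $39,036.00 = COGS $21,454.16 + ending $17,581.84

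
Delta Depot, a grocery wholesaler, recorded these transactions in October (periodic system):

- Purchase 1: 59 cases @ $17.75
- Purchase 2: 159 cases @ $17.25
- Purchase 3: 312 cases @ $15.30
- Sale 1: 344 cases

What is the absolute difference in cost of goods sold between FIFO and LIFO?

FIFO COGS: 59 @ $17.75 + 159 @ $17.25 + 126 @ $15.30 = $5,717.80
LIFO COGS: 312 @ $15.30 + 32 @ $17.25 = $5,325.60
Difference = |$5,717.80 − $5,325.60| = $392.20

$392.20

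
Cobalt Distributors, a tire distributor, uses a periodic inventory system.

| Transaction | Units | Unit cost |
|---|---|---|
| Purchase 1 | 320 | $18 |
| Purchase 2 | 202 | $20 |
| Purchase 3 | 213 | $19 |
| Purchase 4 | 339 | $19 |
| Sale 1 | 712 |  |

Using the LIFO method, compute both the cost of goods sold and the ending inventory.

Sale 1 (712) [LIFO — newest first]: 339 @ $19 + 213 @ $19 + 160 @ $20 = $13,688
Ending inventory: 320 @ $18 + 42 @ $20 = $6,600
Check: goods available $20,288 = COGS $13,688 + ending $6,600

COGS = $13,688; ending inventory = $6,600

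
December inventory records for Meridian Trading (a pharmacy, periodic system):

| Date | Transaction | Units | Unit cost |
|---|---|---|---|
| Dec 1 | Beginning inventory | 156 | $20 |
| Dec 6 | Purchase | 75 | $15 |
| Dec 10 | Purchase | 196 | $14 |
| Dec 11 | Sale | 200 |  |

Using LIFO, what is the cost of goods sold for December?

COGS = $2,804

Dec 11, 200 sold [LIFO — newest first]: 196 @ $14 + 4 @ $15 = $2,804
Ending inventory: 156 @ $20 + 71 @ $15 = $4,185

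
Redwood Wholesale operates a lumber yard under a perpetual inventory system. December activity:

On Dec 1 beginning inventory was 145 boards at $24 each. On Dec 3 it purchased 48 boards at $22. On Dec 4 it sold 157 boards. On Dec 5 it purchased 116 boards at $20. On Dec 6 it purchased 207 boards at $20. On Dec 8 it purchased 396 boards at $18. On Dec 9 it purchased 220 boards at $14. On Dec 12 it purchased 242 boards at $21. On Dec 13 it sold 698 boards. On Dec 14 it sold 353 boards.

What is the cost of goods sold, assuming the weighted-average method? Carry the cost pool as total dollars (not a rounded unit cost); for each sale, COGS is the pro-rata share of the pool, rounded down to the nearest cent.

After Dec 1: 145 on hand, pool $3,480.00 (≈ $24.0000 each)
After Dec 3: 193 on hand, pool $4,536.00 (≈ $23.5026 each)
Dec 4, sell 157: 157/193 × $4,536.00 → $3,689.90
After Dec 5: 152 on hand, pool $3,166.10 (≈ $20.8296 each)
After Dec 6: 359 on hand, pool $7,306.10 (≈ $20.3513 each)
After Dec 8: 755 on hand, pool $14,434.10 (≈ $19.1180 each)
After Dec 9: 975 on hand, pool $17,514.10 (≈ $17.9632 each)
After Dec 12: 1217 on hand, pool $22,596.10 (≈ $18.5671 each)
Dec 13, sell 698: 698/1217 × $22,596.10 → $12,959.80
Dec 14, sell 353: 353/519 × $9,636.30 → $6,554.16
Total COGS = $3,689.90 + $12,959.80 + $6,554.16 = $23,203.86
Ending inventory (cost pool remaining) = $3,082.14

COGS = $23,203.86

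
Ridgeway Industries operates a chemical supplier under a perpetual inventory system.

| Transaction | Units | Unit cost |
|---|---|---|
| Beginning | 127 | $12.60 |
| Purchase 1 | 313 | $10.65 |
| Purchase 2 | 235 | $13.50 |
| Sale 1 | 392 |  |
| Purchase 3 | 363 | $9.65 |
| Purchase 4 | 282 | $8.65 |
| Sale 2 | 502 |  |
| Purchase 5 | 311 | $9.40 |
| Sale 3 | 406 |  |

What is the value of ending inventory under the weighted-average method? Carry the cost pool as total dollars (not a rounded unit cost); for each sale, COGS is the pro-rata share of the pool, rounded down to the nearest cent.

Ending inventory = $3,238.74

After Beginning: 127 on hand, pool $1,600.20 (≈ $12.6000 each)
After Purchase 1: 440 on hand, pool $4,933.65 (≈ $11.2128 each)
After Purchase 2: 675 on hand, pool $8,106.15 (≈ $12.0091 each)
Sale 1, sell 392: 392/675 × $8,106.15 → $4,707.57
After Purchase 3: 646 on hand, pool $6,901.53 (≈ $10.6835 each)
After Purchase 4: 928 on hand, pool $9,340.83 (≈ $10.0655 each)
Sale 2, sell 502: 502/928 × $9,340.83 → $5,052.90
After Purchase 5: 737 on hand, pool $7,211.33 (≈ $9.7847 each)
Sale 3, sell 406: 406/737 × $7,211.33 → $3,972.59
Total COGS = $4,707.57 + $5,052.90 + $3,972.59 = $13,733.06
Ending inventory (cost pool remaining) = $3,238.74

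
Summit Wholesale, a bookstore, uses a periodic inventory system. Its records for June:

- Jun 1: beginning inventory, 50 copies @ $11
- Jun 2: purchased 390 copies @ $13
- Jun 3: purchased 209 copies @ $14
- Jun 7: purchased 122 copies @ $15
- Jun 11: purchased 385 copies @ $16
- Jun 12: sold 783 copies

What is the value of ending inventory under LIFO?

Ending inventory = $4,749

Jun 12, 783 sold [LIFO — newest first]: 385 @ $16 + 122 @ $15 + 209 @ $14 + 67 @ $13 = $11,787
Ending inventory: 50 @ $11 + 323 @ $13 = $4,749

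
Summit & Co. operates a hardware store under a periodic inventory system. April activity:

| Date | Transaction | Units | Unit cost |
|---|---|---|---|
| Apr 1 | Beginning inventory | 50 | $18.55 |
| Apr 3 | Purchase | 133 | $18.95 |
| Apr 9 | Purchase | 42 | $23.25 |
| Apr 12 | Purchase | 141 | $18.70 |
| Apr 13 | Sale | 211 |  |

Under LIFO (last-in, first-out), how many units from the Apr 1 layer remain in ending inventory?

50

Apr 13, 211 sold [LIFO — newest first]: 141 @ $18.70 + 42 @ $23.25 + 28 @ $18.95 = $4,143.80
Ending inventory: 50 @ $18.55 + 105 @ $18.95 = $2,917.25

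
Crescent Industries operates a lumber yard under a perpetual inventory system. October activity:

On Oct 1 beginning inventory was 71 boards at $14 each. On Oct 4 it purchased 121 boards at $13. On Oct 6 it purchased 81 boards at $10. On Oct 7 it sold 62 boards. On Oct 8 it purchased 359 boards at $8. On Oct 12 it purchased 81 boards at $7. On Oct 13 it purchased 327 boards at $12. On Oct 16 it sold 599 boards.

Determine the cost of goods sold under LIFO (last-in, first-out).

Oct 7, 62 sold [LIFO — newest first]: 62 @ $10 = $620
Oct 16, 599 sold [LIFO — newest first]: 327 @ $12 + 81 @ $7 + 191 @ $8 = $6,019
Total COGS = $620 + $6,019 = $6,639
Ending inventory: 71 @ $14 + 121 @ $13 + 19 @ $10 + 168 @ $8 = $4,101

COGS = $6,639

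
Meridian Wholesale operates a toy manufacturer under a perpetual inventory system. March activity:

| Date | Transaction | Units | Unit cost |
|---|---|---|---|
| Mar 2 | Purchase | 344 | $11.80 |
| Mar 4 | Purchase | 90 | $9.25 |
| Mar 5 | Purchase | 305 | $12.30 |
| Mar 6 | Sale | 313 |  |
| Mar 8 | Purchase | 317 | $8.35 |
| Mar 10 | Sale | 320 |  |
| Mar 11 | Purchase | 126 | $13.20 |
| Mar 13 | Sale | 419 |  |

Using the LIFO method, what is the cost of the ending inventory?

Ending inventory = $1,534.00

Mar 6, 313 sold [LIFO — newest first]: 305 @ $12.30 + 8 @ $9.25 = $3,825.50
Mar 10, 320 sold [LIFO — newest first]: 317 @ $8.35 + 3 @ $9.25 = $2,674.70
Mar 13, 419 sold [LIFO — newest first]: 126 @ $13.20 + 79 @ $9.25 + 214 @ $11.80 = $4,919.15
Total COGS = $3,825.50 + $2,674.70 + $4,919.15 = $11,419.35
Ending inventory: 130 @ $11.80 = $1,534.00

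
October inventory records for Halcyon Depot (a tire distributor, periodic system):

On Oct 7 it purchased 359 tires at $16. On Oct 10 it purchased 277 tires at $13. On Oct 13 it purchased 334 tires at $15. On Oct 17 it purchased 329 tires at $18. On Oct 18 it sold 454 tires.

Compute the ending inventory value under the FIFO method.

Oct 18, 454 sold [FIFO — oldest first]: 359 @ $16 + 95 @ $13 = $6,979
Ending inventory: 182 @ $13 + 334 @ $15 + 329 @ $18 = $13,298

Ending inventory = $13,298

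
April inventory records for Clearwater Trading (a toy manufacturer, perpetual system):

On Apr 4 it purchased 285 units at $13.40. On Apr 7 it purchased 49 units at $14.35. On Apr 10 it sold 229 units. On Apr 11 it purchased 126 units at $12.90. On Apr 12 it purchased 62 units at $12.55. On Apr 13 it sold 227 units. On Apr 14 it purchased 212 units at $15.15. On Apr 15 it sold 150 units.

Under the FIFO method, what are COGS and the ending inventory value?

Apr 10, 229 sold [FIFO — oldest first]: 229 @ $13.40 = $3,068.60
Apr 13, 227 sold [FIFO — oldest first]: 56 @ $13.40 + 49 @ $14.35 + 122 @ $12.90 = $3,027.35
Apr 15, 150 sold [FIFO — oldest first]: 4 @ $12.90 + 62 @ $12.55 + 84 @ $15.15 = $2,102.30
Total COGS = $3,068.60 + $3,027.35 + $2,102.30 = $8,198.25
Ending inventory: 128 @ $15.15 = $1,939.20

COGS = $8,198.25; ending inventory = $1,939.20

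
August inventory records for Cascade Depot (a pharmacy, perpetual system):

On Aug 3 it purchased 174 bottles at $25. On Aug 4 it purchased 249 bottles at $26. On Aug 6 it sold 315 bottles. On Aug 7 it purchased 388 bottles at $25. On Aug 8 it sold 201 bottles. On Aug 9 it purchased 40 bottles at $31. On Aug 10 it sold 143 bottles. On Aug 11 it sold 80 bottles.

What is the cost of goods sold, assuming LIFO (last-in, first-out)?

Aug 6, 315 sold [LIFO — newest first]: 249 @ $26 + 66 @ $25 = $8,124
Aug 8, 201 sold [LIFO — newest first]: 201 @ $25 = $5,025
Aug 10, 143 sold [LIFO — newest first]: 40 @ $31 + 103 @ $25 = $3,815
Aug 11, 80 sold [LIFO — newest first]: 80 @ $25 = $2,000
Total COGS = $8,124 + $5,025 + $3,815 + $2,000 = $18,964
Ending inventory: 108 @ $25 + 4 @ $25 = $2,800
Check: goods available $21,764 = COGS $18,964 + ending $2,800

COGS = $18,964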